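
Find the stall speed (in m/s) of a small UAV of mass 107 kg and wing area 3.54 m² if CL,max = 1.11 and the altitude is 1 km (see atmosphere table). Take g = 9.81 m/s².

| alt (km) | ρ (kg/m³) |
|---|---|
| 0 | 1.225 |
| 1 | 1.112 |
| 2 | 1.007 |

At 1 km, from the table: ρ = 1.112 kg/m³.
Stall occurs when L = W at CL,max. W = mg = 107 × 9.81 = 1050 N.
From L = ½ρV²S·CL,max = W: V_stall = √(2W/(ρSCL,max)) = √(2·1050/(1.112·3.54·1.11))
V_stall = √480.5 = 21.9 m/s

V_stall = 21.9 m/s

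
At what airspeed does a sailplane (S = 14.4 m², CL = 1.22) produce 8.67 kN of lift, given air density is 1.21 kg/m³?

v = 28.6 m/s

L = ½ρv²S·CL ⇒ v = √(2L/(ρ·S·CL))
v = √(2 × 8670 / (1.21 × 14.4 × 1.22)) = √815.7 = 28.6 m/s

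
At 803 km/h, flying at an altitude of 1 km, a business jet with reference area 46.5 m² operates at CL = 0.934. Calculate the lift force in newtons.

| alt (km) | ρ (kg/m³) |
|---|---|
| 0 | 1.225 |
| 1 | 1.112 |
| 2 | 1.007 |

At 1 km, from the table: ρ = 1.112 kg/m³.
Convert speed: v = 803 km/h ÷ 3.6 = 223.1 m/s.
L = ½ρv²S·CL = ½ × 1.112 × 223.1² × 46.5 × 0.934 = 1.2×10^6 N ≈ 1200 kN

L = 1.2×10^6 N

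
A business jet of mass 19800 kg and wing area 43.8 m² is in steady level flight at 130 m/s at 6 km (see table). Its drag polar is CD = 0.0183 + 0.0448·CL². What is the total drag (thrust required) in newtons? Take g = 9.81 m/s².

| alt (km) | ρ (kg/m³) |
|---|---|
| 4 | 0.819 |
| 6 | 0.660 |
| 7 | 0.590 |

D = 11400 N

At 6 km, from the table: ρ = 0.660 kg/m³.
In steady level flight, lift balances weight: W = mg = 19800 × 9.81 = 1.9424×10^5 N.
Dynamic pressure q = 0.5 × 0.66 × 130² = 5577 Pa.
CL = 2W/(ρv²S) = 2×1.9424×10^5/(0.66×130²×43.8) = 0.7952.
CD = 0.0183 + 0.0448 × 0.7952² = 0.04663.
D = q·S·CD = 5577 × 43.8 × 0.04663 = 11390 N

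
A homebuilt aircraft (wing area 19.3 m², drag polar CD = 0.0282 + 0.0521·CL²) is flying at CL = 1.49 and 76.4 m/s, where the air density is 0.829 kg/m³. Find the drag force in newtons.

CD = 0.0282 + 0.0521 × 1.49² = 0.1439
D = ½ρv²S·CD = ½ × 0.829 × 76.4² × 19.3 × 0.1439 = 6720 N

D = 6720 N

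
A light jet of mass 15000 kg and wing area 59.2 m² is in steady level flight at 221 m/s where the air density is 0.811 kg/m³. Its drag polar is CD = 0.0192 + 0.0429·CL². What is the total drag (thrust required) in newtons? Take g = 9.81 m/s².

Level flight ⇒ L = W = m·g = 15000 × 9.81 = 1.4715×10^5 N.
Dynamic pressure q = 0.5 × 0.811 × 221² = 19810 Pa.
Required CL = L/(qS) = 1.4715×10^5/(19810·59.2) = 0.1255.
CD = 0.0192 + 0.0429 × 0.1255² = 0.01988.
D = q·S·CD = 19810 × 59.2 × 0.01988 = 23300 N

D = 23300 N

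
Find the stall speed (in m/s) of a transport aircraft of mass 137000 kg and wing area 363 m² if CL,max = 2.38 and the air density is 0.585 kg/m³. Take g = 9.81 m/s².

Stall occurs when L = W at CL,max. W = mg = 137000 × 9.81 = 1.344×10^6 N.
V_stall = √(2W/(ρ·S·CL,max)) = √(2 × 1.344×10^6 / (0.585 × 363 × 2.38))
V_stall = √5318 = 72.9 m/s

V_stall = 72.9 m/s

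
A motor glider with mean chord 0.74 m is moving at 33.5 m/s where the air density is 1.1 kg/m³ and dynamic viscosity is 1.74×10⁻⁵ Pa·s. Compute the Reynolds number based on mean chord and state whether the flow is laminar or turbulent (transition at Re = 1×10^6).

Re = ρ·v·c/μ = 1.1 × 33.5 × 0.74 / (1.74×10⁻⁵) = 1.57×10^6
Since 1.57×10^6 > 1×10^6, the flow is turbulent.

Re = 1.57×10^6 (turbulent)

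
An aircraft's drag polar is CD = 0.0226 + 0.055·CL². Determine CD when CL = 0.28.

CD = 0.0269

CD = 0.0226 + 0.055 × 0.28² = 0.0226 + 0.004312 = 0.0269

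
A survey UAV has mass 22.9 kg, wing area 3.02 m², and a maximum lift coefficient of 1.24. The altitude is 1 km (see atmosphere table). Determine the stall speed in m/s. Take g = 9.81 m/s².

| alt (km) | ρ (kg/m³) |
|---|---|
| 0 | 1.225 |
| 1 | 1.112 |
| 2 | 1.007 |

At 1 km, from the table: ρ = 1.112 kg/m³.
Stall occurs when L = W at CL,max. W = mg = 22.9 × 9.81 = 224.6 N.
V_stall = √(2W/(ρ·S·CL,max)) = √(2 × 224.6 / (1.112 × 3.02 × 1.24))
V_stall = √107.9 = 10.4 m/s

V_stall = 10.4 m/s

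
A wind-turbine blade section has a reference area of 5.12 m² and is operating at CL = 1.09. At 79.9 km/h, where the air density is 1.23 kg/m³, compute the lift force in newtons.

Convert speed: v = 79.9 km/h ÷ 3.6 = 22.19 m/s.
L = ½ρv²S·CL = ½ × 1.23 × 22.19² × 5.12 × 1.09 = 1690 N

L = 1690 N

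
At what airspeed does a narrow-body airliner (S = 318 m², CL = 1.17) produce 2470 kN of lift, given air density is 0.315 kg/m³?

L = ½ρv²S·CL ⇒ v = √(2L/(ρ·S·CL))
v = √(2 × 2.47×10^6 / (0.315 × 318 × 1.17)) = √42150 = 205 m/s

v = 205 m/s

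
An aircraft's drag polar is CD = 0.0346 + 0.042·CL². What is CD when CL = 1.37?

CD = 0.0346 + 0.042 × 1.37² = 0.0346 + 0.07883 = 0.113

CD = 0.113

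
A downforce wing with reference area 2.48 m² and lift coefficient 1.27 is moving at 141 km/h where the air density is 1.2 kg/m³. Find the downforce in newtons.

Convert speed: v = 141 km/h ÷ 3.6 = 39.17 m/s.
L = ½ρv²S·CL = ½ × 1.2 × 39.17² × 2.48 × 1.27 = 2900 N

L = 2900 N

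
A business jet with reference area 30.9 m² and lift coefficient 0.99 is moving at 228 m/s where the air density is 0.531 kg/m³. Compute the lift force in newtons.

L = ½ρv²S·CL = ½ × 0.531 × 228² × 30.9 × 0.99 = 4.22×10^5 N ≈ 422 kN

L = 4.22×10^5 N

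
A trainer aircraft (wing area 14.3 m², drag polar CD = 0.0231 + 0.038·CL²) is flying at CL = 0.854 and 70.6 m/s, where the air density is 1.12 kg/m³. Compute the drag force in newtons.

CD = 0.0231 + 0.038 × 0.854² = 0.05081
D = ½ρv²S·CD = ½ × 1.12 × 70.6² × 14.3 × 0.05081 = 2030 N

D = 2030 N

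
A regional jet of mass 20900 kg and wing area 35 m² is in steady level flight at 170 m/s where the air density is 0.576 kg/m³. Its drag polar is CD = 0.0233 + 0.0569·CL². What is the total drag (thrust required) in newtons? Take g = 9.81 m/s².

D = 15000 N

Weight W = mg = 20900 × 9.81 = 2.0503×10^5 N; in level flight L = W.
Dynamic pressure q = 0.5 × 0.576 × 170² = 8323 Pa.
CL = 2W/(ρv²S) = 2×2.0503×10^5/(0.576×170²×35) = 0.7038.
CD = 0.0233 + 0.0569 × 0.7038² = 0.05149.
D = q·S·CD = 8323 × 35 × 0.05149 = 15000 N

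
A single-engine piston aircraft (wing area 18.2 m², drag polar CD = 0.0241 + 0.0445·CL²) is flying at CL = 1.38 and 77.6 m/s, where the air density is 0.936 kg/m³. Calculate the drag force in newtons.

CD = 0.0241 + 0.0445 × 1.38² = 0.1088
D = ½ρv²S·CD = ½ × 0.936 × 77.6² × 18.2 × 0.1088 = 5580 N

D = 5580 N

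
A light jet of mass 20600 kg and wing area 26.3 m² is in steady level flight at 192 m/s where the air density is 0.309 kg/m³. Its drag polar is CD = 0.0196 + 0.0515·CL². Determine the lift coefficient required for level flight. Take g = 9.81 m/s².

CL = 1.35

In steady level flight, lift balances weight: W = mg = 20600 × 9.81 = 2.0209×10^5 N.
Dynamic pressure q = 0.5 × 0.309 × 192² = 5695 Pa.
Required CL = L/(qS) = 2.0209×10^5/(5695·26.3) = 1.349.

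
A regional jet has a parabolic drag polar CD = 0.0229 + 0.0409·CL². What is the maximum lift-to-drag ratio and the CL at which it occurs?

(L/D)max = 16.3, at CL = 0.748

For CD = CD0 + K·CL², (L/D)max occurs at CL* = √(CD0/K) and equals 1/(2√(K·CD0)).
(L/D)max = 1/(2√(0.0409 × 0.0229)) = 1/(2 × 0.0306) = 16.3
CL* = √(0.0229/0.0409) = 0.748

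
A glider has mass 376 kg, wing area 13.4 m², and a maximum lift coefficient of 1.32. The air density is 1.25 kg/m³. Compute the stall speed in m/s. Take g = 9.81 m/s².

At stall, lift equals weight: L = W = m·g = 376 × 9.81 = 3689 N.
V_stall = √(2W/(ρ·S·CL,max)) = √(2 × 3689 / (1.25 × 13.4 × 1.32))
V_stall = √333.7 = 18.3 m/s

V_stall = 18.3 m/s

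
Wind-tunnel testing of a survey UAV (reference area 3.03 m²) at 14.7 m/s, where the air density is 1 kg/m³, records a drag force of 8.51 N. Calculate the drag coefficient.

From D = ½ρv²S·CD, rearranging gives CD = 2D/(ρv²S).
CD = 2 × 8.51 / (1 × 14.7² × 3.03) = 0.026

CD = 0.026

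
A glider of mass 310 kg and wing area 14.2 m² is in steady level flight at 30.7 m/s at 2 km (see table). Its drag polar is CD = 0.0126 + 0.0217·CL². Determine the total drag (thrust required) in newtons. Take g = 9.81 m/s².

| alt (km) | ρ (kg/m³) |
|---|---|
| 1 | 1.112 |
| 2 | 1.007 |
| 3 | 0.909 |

D = 115 N

At 2 km, from the table: ρ = 1.007 kg/m³.
In steady level flight, lift balances weight: W = mg = 310 × 9.81 = 3041.1 N.
Dynamic pressure q = 0.5 × 1.007 × 30.7² = 474.5 Pa.
CL = W/(q·S) = 3041.1 / (474.5 × 14.2) = 0.4513.
CD = 0.0126 + 0.0217 × 0.4513² = 0.01702.
D = q·S·CD = 474.5 × 14.2 × 0.01702 = 114.7 N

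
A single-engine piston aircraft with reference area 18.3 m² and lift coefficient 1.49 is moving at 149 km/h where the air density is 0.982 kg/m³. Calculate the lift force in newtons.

L = 22900 N

Convert speed: v = 149 km/h ÷ 3.6 = 41.39 m/s.
L = ½ρv²S·CL = ½ × 0.982 × 41.39² × 18.3 × 1.49 = 22900 N ≈ 22.9 kN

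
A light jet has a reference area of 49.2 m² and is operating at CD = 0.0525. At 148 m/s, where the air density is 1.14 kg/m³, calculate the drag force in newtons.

Dynamic pressure q = ½ρv² = ½ × 1.14 × 148² = 12490 Pa.
D = q·S·CD = 12490 × 49.2 × 0.0525 = 32200 N ≈ 32.2 kN

D = 32200 N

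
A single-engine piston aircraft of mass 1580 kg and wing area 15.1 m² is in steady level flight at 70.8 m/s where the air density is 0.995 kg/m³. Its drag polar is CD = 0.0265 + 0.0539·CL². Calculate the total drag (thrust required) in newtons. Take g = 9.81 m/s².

In steady level flight, lift balances weight: W = mg = 1580 × 9.81 = 15500 N.
q = ½ρv² = ½ × 0.995 × 70.8² = 2494 Pa.
Required CL = L/(qS) = 15500/(2494·15.1) = 0.4116.
CD = 0.0265 + 0.0539 × 0.4116² = 0.03563.
D = q·S·CD = 2494 × 15.1 × 0.03563 = 1342 N

D = 1340 N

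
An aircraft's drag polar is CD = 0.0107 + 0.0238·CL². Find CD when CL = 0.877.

CD = 0.0107 + 0.0238 × 0.877² = 0.0107 + 0.01831 = 0.029

CD = 0.029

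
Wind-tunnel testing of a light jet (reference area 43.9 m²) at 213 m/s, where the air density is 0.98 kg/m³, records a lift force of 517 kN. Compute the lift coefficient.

CL = 0.53

From L = ½ρv²S·CL, rearranging gives CL = 2L/(ρv²S).
CL = 2 × 5.17×10^5 / (0.98 × 213² × 43.9) = 0.53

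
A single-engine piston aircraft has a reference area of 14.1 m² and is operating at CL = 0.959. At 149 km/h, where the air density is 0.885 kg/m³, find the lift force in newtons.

Convert speed: v = 149 km/h ÷ 3.6 = 41.39 m/s.
Dynamic pressure q = ½ρv² = ½ × 0.885 × 41.39² = 758 Pa.
L = q·S·CL = 758 × 14.1 × 0.959 = 10200 N ≈ 10.2 kN

L = 10200 N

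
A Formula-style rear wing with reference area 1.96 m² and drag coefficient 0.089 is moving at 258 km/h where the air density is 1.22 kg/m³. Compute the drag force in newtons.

Convert speed: v = 258 km/h ÷ 3.6 = 71.67 m/s.
Dynamic pressure q = ½ρv² = ½ × 1.22 × 71.67² = 3133 Pa.
D = q·S·CD = 3133 × 1.96 × 0.089 = 547 N

D = 547 N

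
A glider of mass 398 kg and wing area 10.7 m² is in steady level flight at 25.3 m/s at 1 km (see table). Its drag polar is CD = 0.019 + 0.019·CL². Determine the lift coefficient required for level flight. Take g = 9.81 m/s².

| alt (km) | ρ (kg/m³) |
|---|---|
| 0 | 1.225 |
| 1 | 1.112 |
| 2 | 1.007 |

At 1 km, from the table: ρ = 1.112 kg/m³.
Level flight ⇒ L = W = m·g = 398 × 9.81 = 3904.4 N.
q = ½ρv² = ½ × 1.112 × 25.3² = 355.9 Pa.
CL = W/(q·S) = 3904.4 / (355.9 × 10.7) = 1.025.

CL = 1.03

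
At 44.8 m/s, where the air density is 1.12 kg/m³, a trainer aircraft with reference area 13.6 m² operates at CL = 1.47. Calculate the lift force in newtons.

L = 22500 N

L = ½ρv²S·CL = ½ × 1.12 × 44.8² × 13.6 × 1.47 = 22500 N ≈ 22.5 kN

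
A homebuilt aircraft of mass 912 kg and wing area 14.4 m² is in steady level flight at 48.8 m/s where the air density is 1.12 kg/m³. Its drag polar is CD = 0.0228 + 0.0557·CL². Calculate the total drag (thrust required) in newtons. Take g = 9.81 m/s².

Level flight ⇒ L = W = m·g = 912 × 9.81 = 8946.7 N.
Dynamic pressure q = 0.5 × 1.12 × 48.8² = 1334 Pa.
CL = W/(q·S) = 8946.7 / (1334 × 14.4) = 0.4659.
CD = 0.0228 + 0.0557 × 0.4659² = 0.03489.
D = q·S·CD = 1334 × 14.4 × 0.03489 = 670 N

D = 670 N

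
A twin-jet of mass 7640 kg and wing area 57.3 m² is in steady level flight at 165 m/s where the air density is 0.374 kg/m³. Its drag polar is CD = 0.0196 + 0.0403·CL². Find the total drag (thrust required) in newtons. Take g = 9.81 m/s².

D = 6490 N

Weight W = mg = 7640 × 9.81 = 74948 N; in level flight L = W.
Dynamic pressure q = 0.5 × 0.374 × 165² = 5091 Pa.
Required CL = L/(qS) = 74948/(5091·57.3) = 0.2569.
CD = 0.0196 + 0.0403 × 0.2569² = 0.02226.
D = q·S·CD = 5091 × 57.3 × 0.02226 = 6494 N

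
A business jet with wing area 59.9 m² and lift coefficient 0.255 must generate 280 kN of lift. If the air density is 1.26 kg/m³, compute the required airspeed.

L = ½ρv²S·CL ⇒ v = √(2L/(ρ·S·CL))
v = √(2 × 2.8×10^5 / (1.26 × 59.9 × 0.255)) = √29100 = 171 m/s

v = 171 m/s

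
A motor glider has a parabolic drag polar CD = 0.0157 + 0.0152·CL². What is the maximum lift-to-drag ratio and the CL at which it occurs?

For CD = CD0 + K·CL², (L/D)max occurs at CL* = √(CD0/K) and equals 1/(2√(K·CD0)).
(L/D)max = 1/(2√(0.0152 × 0.0157)) = 1/(2 × 0.01545) = 32.4
CL* = √(0.0157/0.0152) = 1.02

(L/D)max = 32.4, at CL = 1.02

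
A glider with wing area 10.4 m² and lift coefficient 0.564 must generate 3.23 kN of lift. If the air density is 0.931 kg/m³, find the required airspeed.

v = 34.4 m/s

L = ½ρv²S·CL ⇒ v = √(2L/(ρ·S·CL))
v = √(2 × 3230 / (0.931 × 10.4 × 0.564)) = √1183 = 34.4 m/s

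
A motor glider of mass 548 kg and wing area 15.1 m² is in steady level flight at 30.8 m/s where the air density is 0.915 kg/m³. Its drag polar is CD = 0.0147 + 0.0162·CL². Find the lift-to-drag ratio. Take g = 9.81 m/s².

In steady level flight, lift balances weight: W = mg = 548 × 9.81 = 5375.9 N.
q = ½ρv² = ½ × 0.915 × 30.8² = 434 Pa.
Required CL = L/(qS) = 5375.9/(434·15.1) = 0.8203.
CD = 0.0147 + 0.0162 × 0.8203² = 0.0256.
L/D = CL/CD = 0.8203 / 0.0256 = 32

L/D = 32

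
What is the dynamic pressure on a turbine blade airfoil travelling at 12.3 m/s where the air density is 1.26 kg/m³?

q = 95.3 Pa

q = ½ρv² = ½ × 1.26 × 12.3² = 95.3 Pa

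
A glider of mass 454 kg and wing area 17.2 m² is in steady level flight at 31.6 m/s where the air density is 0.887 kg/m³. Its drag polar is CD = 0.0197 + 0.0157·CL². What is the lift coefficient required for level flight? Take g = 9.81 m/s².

CL = 0.585

Weight W = mg = 454 × 9.81 = 4453.7 N; in level flight L = W.
q = ½ρv² = ½ × 0.887 × 31.6² = 442.9 Pa.
Required CL = L/(qS) = 4453.7/(442.9·17.2) = 0.5847.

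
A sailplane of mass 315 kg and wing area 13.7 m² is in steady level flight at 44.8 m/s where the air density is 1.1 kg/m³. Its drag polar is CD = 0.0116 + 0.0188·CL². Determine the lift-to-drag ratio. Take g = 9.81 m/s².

Weight W = mg = 315 × 9.81 = 3090.2 N; in level flight L = W.
q = ½ρv² = ½ × 1.1 × 44.8² = 1104 Pa.
CL = 2W/(ρv²S) = 2×3090.2/(1.1×44.8²×13.7) = 0.2043.
CD = 0.0116 + 0.0188 × 0.2043² = 0.01238.
L/D = CL/CD = 0.2043 / 0.01238 = 16.5

L/D = 16.5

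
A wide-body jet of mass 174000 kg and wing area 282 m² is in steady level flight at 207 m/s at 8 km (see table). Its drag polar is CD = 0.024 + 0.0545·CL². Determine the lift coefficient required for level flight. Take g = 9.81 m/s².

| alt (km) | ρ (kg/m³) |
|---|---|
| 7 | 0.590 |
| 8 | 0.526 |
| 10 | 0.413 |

At 8 km, from the table: ρ = 0.526 kg/m³.
In steady level flight, lift balances weight: W = mg = 174000 × 9.81 = 1.7069×10^6 N.
Dynamic pressure q = 0.5 × 0.526 × 207² = 11270 Pa.
CL = 2W/(ρv²S) = 2×1.7069×10^6/(0.526×207²×282) = 0.5371.

CL = 0.537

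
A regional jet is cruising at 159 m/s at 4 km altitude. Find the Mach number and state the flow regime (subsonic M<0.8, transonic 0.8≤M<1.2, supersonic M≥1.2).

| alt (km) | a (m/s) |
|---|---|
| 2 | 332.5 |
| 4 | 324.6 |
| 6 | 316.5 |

At 4 km, from the table: a = 324.6 m/s.
M = v/a = 159 / 324.6 = 0.49
M = 0.49 → subsonic.

M = 0.49 (subsonic)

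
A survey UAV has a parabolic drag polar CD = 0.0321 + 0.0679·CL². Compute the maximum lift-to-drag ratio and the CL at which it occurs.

(L/D)max = 10.7, at CL = 0.688

For CD = CD0 + K·CL², (L/D)max occurs at CL* = √(CD0/K) and equals 1/(2√(K·CD0)).
(L/D)max = 1/(2√(0.0679 × 0.0321)) = 1/(2 × 0.04669) = 10.7
CL* = √(0.0321/0.0679) = 0.688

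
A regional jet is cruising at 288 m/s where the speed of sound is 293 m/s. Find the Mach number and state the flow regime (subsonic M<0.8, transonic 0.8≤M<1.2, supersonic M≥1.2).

M = 0.983 (transonic)

M = v/a = 288 / 293 = 0.983
M = 0.983 → transonic.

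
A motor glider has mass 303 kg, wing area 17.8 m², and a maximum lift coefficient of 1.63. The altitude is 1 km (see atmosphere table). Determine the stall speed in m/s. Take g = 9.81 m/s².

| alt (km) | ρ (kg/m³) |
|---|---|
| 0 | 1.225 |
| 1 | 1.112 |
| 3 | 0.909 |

At 1 km, from the table: ρ = 1.112 kg/m³.
At stall, lift equals weight: L = W = m·g = 303 × 9.81 = 2972 N.
From L = ½ρV²S·CL,max = W: V_stall = √(2W/(ρSCL,max)) = √(2·2972/(1.112·17.8·1.63))
V_stall = √184.3 = 13.6 m/s

V_stall = 13.6 m/s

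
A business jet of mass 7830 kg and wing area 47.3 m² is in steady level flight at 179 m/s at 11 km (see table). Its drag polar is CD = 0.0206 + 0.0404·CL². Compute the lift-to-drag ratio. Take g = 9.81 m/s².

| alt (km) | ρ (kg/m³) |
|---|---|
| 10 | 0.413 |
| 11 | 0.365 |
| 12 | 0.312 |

At 11 km, from the table: ρ = 0.365 kg/m³.
In steady level flight, lift balances weight: W = mg = 7830 × 9.81 = 76812 N.
Dynamic pressure q = 0.5 × 0.365 × 179² = 5847 Pa.
CL = 2W/(ρv²S) = 2×76812/(0.365×179²×47.3) = 0.2777.
CD = 0.0206 + 0.0404 × 0.2777² = 0.02372.
L/D = CL/CD = 0.2777 / 0.02372 = 11.7

L/D = 11.7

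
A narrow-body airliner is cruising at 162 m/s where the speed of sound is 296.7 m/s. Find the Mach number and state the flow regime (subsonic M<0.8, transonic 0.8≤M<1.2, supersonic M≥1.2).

M = 0.546 (subsonic)

M = v/a = 162 / 296.7 = 0.546
M = 0.546 → subsonic.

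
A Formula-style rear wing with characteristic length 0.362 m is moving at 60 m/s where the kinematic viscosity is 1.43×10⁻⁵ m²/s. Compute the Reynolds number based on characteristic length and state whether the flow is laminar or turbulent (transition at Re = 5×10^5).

Re = 1.52×10^6 (turbulent)

Re = v·c/ν = 60 × 0.362 / (1.43×10⁻⁵) = 1.52×10^6
Since 1.52×10^6 > 5×10^5, the flow is turbulent.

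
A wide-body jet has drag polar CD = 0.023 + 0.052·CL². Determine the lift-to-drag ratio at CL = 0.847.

CD = 0.023 + 0.052 × 0.847² = 0.06031
L/D = CL/CD = 0.847 / 0.06031 = 14

L/D = 14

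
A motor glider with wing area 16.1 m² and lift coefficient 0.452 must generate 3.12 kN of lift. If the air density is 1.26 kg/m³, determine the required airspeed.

L = ½ρv²S·CL ⇒ v = √(2L/(ρ·S·CL))
v = √(2 × 3120 / (1.26 × 16.1 × 0.452)) = √680.5 = 26.1 m/s

v = 26.1 m/s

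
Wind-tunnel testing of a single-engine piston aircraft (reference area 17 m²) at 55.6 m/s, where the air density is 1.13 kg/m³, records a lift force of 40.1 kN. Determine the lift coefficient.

From L = ½ρv²S·CL, rearranging gives CL = 2L/(ρv²S).
CL = 2 × 40100 / (1.13 × 55.6² × 17) = 1.35

CL = 1.35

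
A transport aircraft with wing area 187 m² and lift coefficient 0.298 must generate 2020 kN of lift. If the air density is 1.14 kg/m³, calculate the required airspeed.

v = 252 m/s

L = ½ρv²S·CL ⇒ v = √(2L/(ρ·S·CL))
v = √(2 × 2.02×10^6 / (1.14 × 187 × 0.298)) = √63590 = 252 m/s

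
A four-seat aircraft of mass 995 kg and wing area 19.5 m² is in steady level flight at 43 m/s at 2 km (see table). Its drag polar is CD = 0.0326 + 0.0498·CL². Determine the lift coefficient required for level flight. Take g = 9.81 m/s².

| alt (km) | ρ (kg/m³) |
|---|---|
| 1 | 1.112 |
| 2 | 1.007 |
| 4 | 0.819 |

At 2 km, from the table: ρ = 1.007 kg/m³.
Weight W = mg = 995 × 9.81 = 9761 N; in level flight L = W.
q = ½ρv² = ½ × 1.007 × 43² = 931 Pa.
CL = W/(q·S) = 9761 / (931 × 19.5) = 0.5377.

CL = 0.538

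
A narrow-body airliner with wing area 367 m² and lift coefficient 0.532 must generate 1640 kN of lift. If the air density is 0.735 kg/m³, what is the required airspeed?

L = ½ρv²S·CL ⇒ v = √(2L/(ρ·S·CL))
v = √(2 × 1.64×10^6 / (0.735 × 367 × 0.532)) = √22860 = 151 m/s

v = 151 m/s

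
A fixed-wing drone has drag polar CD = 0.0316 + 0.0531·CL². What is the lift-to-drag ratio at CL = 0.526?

L/D = 11.4

CD = 0.0316 + 0.0531 × 0.526² = 0.04629
L/D = CL/CD = 0.526 / 0.04629 = 11.4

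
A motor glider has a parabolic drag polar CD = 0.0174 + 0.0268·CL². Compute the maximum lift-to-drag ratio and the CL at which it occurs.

For CD = CD0 + K·CL², (L/D)max occurs at CL* = √(CD0/K) and equals 1/(2√(K·CD0)).
(L/D)max = 1/(2√(0.0268 × 0.0174)) = 1/(2 × 0.02159) = 23.2
CL* = √(0.0174/0.0268) = 0.806

(L/D)max = 23.2, at CL = 0.806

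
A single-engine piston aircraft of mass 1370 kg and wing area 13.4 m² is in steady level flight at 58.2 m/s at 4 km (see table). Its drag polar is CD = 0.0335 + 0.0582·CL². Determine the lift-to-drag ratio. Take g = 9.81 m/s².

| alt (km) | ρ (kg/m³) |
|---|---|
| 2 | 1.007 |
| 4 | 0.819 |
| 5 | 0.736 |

L/D = 11.3

At 4 km, from the table: ρ = 0.819 kg/m³.
In steady level flight, lift balances weight: W = mg = 1370 × 9.81 = 13440 N.
q = ½ρv² = ½ × 0.819 × 58.2² = 1387 Pa.
CL = W/(q·S) = 13440 / (1387 × 13.4) = 0.7231.
CD = 0.0335 + 0.0582 × 0.7231² = 0.06393.
L/D = CL/CD = 0.7231 / 0.06393 = 11.3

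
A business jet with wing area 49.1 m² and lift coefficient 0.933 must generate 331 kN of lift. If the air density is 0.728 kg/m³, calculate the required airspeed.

v = 141 m/s

L = ½ρv²S·CL ⇒ v = √(2L/(ρ·S·CL))
v = √(2 × 3.31×10^5 / (0.728 × 49.1 × 0.933)) = √19850 = 141 m/s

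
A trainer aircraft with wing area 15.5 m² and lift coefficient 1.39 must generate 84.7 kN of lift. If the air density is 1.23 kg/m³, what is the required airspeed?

v = 80 m/s

L = ½ρv²S·CL ⇒ v = √(2L/(ρ·S·CL))
v = √(2 × 84700 / (1.23 × 15.5 × 1.39)) = √6392 = 80 m/s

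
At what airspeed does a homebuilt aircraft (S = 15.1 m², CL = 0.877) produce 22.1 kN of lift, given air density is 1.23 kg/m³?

v = 52.1 m/s

L = ½ρv²S·CL ⇒ v = √(2L/(ρ·S·CL))
v = √(2 × 22100 / (1.23 × 15.1 × 0.877)) = √2714 = 52.1 m/s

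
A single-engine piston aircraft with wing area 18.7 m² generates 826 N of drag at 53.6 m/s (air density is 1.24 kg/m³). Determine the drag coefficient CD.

CD = 0.0248

From D = ½ρv²S·CD, rearranging gives CD = 2D/(ρv²S).
CD = 2 × 826 / (1.24 × 53.6² × 18.7) = 0.0248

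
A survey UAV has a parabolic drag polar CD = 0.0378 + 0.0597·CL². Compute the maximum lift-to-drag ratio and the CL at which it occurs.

For CD = CD0 + K·CL², (L/D)max occurs at CL* = √(CD0/K) and equals 1/(2√(K·CD0)).
(L/D)max = 1/(2√(0.0597 × 0.0378)) = 1/(2 × 0.0475) = 10.5
CL* = √(0.0378/0.0597) = 0.796

(L/D)max = 10.5, at CL = 0.796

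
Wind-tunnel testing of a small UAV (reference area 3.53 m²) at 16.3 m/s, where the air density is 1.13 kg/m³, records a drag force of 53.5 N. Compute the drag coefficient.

CD = 0.101

From D = ½ρv²S·CD, rearranging gives CD = 2D/(ρv²S).
CD = 2 × 53.5 / (1.13 × 16.3² × 3.53) = 0.101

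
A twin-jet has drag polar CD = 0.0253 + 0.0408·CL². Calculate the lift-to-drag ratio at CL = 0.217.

L/D = 7.97

CD = 0.0253 + 0.0408 × 0.217² = 0.02722
L/D = CL/CD = 0.217 / 0.02722 = 7.97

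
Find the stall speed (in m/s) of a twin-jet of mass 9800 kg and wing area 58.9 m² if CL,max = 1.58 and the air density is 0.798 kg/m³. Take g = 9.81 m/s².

V_stall = 50.9 m/s

Weight W = mg = 9800 × 9.81 = 96140 N.
From L = ½ρV²S·CL,max = W: V_stall = √(2W/(ρSCL,max)) = √(2·96140/(0.798·58.9·1.58))
V_stall = √2589 = 50.9 m/s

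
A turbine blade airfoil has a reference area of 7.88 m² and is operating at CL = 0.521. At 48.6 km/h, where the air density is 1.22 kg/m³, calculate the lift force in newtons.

L = 456 N

Convert speed: v = 48.6 km/h ÷ 3.6 = 13.5 m/s.
L = ½ρv²S·CL = ½ × 1.22 × 13.5² × 7.88 × 0.521 = 456 N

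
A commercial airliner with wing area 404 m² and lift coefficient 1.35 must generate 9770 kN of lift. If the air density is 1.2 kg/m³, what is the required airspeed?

L = ½ρv²S·CL ⇒ v = √(2L/(ρ·S·CL))
v = √(2 × 9.77×10^6 / (1.2 × 404 × 1.35)) = √29860 = 173 m/s

v = 173 m/s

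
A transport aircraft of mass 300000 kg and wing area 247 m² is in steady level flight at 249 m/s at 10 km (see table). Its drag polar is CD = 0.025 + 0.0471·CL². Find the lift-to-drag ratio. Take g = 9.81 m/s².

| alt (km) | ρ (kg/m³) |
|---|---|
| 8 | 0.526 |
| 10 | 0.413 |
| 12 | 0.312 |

At 10 km, from the table: ρ = 0.413 kg/m³.
Level flight ⇒ L = W = m·g = 300000 × 9.81 = 2.943×10^6 N.
q = ½ρv² = ½ × 0.413 × 249² = 12800 Pa.
CL = 2W/(ρv²S) = 2×2.943×10^6/(0.413×249²×247) = 0.9306.
CD = 0.025 + 0.0471 × 0.9306² = 0.06579.
L/D = CL/CD = 0.9306 / 0.06579 = 14.1

L/D = 14.1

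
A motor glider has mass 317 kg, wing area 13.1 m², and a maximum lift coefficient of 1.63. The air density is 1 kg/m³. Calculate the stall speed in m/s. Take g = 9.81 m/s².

V_stall = 17.1 m/s

Weight W = mg = 317 × 9.81 = 3110 N.
From L = ½ρV²S·CL,max = W: V_stall = √(2W/(ρSCL,max)) = √(2·3110/(1·13.1·1.63))
V_stall = √291.3 = 17.1 m/s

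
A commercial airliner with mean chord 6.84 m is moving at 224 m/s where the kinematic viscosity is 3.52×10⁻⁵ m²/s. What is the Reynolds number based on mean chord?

Re = 4.35×10^7

Re = v·c/ν = 224 × 6.84 / (3.52×10⁻⁵) = 4.35×10^7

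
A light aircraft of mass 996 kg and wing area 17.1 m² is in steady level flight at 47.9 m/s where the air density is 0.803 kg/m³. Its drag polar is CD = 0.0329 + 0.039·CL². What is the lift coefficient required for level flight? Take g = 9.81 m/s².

CL = 0.62

In steady level flight, lift balances weight: W = mg = 996 × 9.81 = 9770.8 N.
Dynamic pressure q = 0.5 × 0.803 × 47.9² = 921.2 Pa.
Required CL = L/(qS) = 9770.8/(921.2·17.1) = 0.6203.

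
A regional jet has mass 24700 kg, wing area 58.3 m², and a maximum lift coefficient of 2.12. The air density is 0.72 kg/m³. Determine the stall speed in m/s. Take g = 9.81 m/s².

Weight W = mg = 24700 × 9.81 = 2.423×10^5 N.
V_stall = √(2W/(ρ·S·CL,max)) = √(2 × 2.423×10^5 / (0.72 × 58.3 × 2.12))
V_stall = √5446 = 73.8 m/s

V_stall = 73.8 m/s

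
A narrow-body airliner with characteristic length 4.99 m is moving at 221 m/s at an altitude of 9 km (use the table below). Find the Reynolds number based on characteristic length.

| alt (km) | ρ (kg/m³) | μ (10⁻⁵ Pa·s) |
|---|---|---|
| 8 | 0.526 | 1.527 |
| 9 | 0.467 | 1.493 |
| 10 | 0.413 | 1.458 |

Re = 3.45×10^7

At 9 km, from the table: ρ = 0.467 kg/m³, μ = 1.493×10⁻⁵ Pa·s.
Re = ρ·v·c/μ = 0.467 × 221 × 4.99 / (1.493×10⁻⁵) = 3.45×10^7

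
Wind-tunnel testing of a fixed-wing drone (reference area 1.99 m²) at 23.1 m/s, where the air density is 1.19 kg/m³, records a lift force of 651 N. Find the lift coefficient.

From L = ½ρv²S·CL, rearranging gives CL = 2L/(ρv²S).
CL = 2 × 651 / (1.19 × 23.1² × 1.99) = 1.03

CL = 1.03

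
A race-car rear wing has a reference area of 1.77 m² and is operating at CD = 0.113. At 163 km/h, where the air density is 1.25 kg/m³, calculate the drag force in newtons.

Convert speed: v = 163 km/h ÷ 3.6 = 45.28 m/s.
D = ½ρv²S·CD = ½ × 1.25 × 45.28² × 1.77 × 0.113 = 256 N

D = 256 N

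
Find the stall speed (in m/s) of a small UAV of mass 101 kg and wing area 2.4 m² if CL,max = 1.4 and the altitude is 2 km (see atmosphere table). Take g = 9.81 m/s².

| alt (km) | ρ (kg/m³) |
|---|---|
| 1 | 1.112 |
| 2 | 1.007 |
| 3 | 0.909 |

V_stall = 24.2 m/s

At 2 km, from the table: ρ = 1.007 kg/m³.
Stall occurs when L = W at CL,max. W = mg = 101 × 9.81 = 990.8 N.
From L = ½ρV²S·CL,max = W: V_stall = √(2W/(ρSCL,max)) = √(2·990.8/(1.007·2.4·1.4))
V_stall = √585.7 = 24.2 m/s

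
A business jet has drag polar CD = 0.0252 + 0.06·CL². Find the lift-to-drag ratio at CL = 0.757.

L/D = 12.7

CD = 0.0252 + 0.06 × 0.757² = 0.05958
L/D = CL/CD = 0.757 / 0.05958 = 12.7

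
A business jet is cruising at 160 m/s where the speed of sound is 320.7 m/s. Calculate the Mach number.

M = 0.499

M = v/a = 160 / 320.7 = 0.499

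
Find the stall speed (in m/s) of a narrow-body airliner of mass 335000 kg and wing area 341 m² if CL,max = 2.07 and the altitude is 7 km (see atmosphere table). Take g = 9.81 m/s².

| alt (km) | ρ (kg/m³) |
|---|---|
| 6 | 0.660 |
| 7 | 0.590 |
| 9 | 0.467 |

V_stall = 126 m/s

At 7 km, from the table: ρ = 0.590 kg/m³.
Weight W = mg = 335000 × 9.81 = 3.286×10^6 N.
From L = ½ρV²S·CL,max = W: V_stall = √(2W/(ρSCL,max)) = √(2·3.286×10^6/(0.59·341·2.07))
V_stall = √15780 = 126 m/s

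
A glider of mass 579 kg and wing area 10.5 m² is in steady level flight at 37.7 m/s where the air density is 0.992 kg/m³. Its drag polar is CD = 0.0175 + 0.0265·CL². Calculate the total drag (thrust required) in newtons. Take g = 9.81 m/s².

D = 245 N

Weight W = mg = 579 × 9.81 = 5680 N; in level flight L = W.
q = ½ρv² = ½ × 0.992 × 37.7² = 705 Pa.
CL = 2W/(ρv²S) = 2×5680/(0.992×37.7²×10.5) = 0.7674.
CD = 0.0175 + 0.0265 × 0.7674² = 0.0331.
D = q·S·CD = 705 × 10.5 × 0.0331 = 245 N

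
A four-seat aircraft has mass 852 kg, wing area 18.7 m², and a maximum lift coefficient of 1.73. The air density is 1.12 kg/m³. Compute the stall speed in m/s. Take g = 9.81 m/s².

V_stall = 21.5 m/s

At stall, lift equals weight: L = W = m·g = 852 × 9.81 = 8358 N.
V_stall = √(2W/(ρ·S·CL,max)) = √(2 × 8358 / (1.12 × 18.7 × 1.73))
V_stall = √461.4 = 21.5 m/s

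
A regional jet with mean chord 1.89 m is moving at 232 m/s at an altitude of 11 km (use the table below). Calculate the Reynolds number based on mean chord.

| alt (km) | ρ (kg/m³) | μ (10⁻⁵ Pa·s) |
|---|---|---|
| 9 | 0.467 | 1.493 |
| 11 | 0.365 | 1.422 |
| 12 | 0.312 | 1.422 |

Re = 1.13×10^7

At 11 km, from the table: ρ = 0.365 kg/m³, μ = 1.422×10⁻⁵ Pa·s.
Re = ρ·v·c/μ = 0.365 × 232 × 1.89 / (1.422×10⁻⁵) = 1.13×10^7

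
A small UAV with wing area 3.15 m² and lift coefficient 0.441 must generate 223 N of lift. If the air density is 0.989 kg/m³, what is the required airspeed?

L = ½ρv²S·CL ⇒ v = √(2L/(ρ·S·CL))
v = √(2 × 223 / (0.989 × 3.15 × 0.441)) = √324.6 = 18 m/s

v = 18 m/s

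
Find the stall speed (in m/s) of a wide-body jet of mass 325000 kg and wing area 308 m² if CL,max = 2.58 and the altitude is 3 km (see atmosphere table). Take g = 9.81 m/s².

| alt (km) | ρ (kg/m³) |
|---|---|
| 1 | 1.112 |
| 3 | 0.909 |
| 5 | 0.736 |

At 3 km, from the table: ρ = 0.909 kg/m³.
At stall, lift equals weight: L = W = m·g = 325000 × 9.81 = 3.188×10^6 N.
From L = ½ρV²S·CL,max = W: V_stall = √(2W/(ρSCL,max)) = √(2·3.188×10^6/(0.909·308·2.58))
V_stall = √8828 = 94 m/s

V_stall = 94 m/s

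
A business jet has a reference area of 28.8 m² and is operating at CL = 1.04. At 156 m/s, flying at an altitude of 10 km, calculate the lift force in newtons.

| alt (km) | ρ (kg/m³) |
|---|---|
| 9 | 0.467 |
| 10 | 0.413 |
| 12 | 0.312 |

At 10 km, from the table: ρ = 0.413 kg/m³.
L = ½ρv²S·CL = ½ × 0.413 × 156² × 28.8 × 1.04 = 1.51×10^5 N ≈ 151 kN

L = 1.51×10^5 N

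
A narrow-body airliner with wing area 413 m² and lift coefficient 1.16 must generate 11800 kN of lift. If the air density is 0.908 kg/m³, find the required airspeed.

v = 233 m/s

L = ½ρv²S·CL ⇒ v = √(2L/(ρ·S·CL))
v = √(2 × 1.18×10^7 / (0.908 × 413 × 1.16)) = √54250 = 233 m/s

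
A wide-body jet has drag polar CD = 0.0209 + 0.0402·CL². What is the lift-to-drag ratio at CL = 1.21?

CD = 0.0209 + 0.0402 × 1.21² = 0.07976
L/D = CL/CD = 1.21 / 0.07976 = 15.2

L/D = 15.2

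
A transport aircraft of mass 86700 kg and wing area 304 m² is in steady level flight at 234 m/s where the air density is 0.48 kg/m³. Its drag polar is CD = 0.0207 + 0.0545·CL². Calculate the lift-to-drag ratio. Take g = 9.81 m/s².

Weight W = mg = 86700 × 9.81 = 8.5053×10^5 N; in level flight L = W.
Dynamic pressure q = 0.5 × 0.48 × 234² = 13140 Pa.
CL = W/(q·S) = 8.5053×10^5 / (13140 × 304) = 0.2129.
CD = 0.0207 + 0.0545 × 0.2129² = 0.02317.
L/D = CL/CD = 0.2129 / 0.02317 = 9.19

L/D = 9.19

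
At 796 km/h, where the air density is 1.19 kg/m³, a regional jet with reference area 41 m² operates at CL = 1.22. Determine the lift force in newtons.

Convert speed: v = 796 km/h ÷ 3.6 = 221.1 m/s.
L = ½ρv²S·CL = ½ × 1.19 × 221.1² × 41 × 1.22 = 1.46×10^6 N ≈ 1460 kN

L = 1.46×10^6 N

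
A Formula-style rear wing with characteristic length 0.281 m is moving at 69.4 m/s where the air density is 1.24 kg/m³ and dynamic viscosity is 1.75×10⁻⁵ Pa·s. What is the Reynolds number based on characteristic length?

Re = 1.38×10^6

Re = ρ·v·c/μ = 1.24 × 69.4 × 0.281 / (1.75×10⁻⁵) = 1.38×10^6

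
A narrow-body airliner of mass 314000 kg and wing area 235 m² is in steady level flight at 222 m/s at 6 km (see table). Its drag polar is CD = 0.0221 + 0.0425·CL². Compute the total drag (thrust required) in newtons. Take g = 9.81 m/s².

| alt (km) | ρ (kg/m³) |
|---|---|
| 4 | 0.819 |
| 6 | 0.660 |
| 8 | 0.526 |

At 6 km, from the table: ρ = 0.660 kg/m³.
Weight W = mg = 314000 × 9.81 = 3.0803×10^6 N; in level flight L = W.
Dynamic pressure q = 0.5 × 0.66 × 222² = 16260 Pa.
Required CL = L/(qS) = 3.0803×10^6/(16260·235) = 0.806.
CD = 0.0221 + 0.0425 × 0.806² = 0.04971.
D = q·S·CD = 16260 × 235 × 0.04971 = 1.9×10^5 N

D = 1.9×10^5 N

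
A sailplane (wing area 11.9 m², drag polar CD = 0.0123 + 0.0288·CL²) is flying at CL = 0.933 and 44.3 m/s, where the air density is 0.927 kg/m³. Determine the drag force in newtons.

D = 405 N

CD = 0.0123 + 0.0288 × 0.933² = 0.03737
D = ½ρv²S·CD = ½ × 0.927 × 44.3² × 11.9 × 0.03737 = 405 N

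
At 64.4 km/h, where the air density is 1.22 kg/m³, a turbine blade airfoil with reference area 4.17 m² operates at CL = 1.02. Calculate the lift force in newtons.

Convert speed: v = 64.4 km/h ÷ 3.6 = 17.89 m/s.
L = ½ρv²S·CL = ½ × 1.22 × 17.89² × 4.17 × 1.02 = 830 N

L = 830 N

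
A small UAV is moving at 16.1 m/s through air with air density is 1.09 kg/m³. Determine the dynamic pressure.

q = 141 Pa

q = ½ρv² = ½ × 1.09 × 16.1² = 141 Pa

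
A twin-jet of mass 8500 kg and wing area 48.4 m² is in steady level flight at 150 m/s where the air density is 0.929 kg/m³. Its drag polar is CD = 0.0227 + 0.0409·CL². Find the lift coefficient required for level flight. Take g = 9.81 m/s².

CL = 0.165

Level flight ⇒ L = W = m·g = 8500 × 9.81 = 83385 N.
q = ½ρv² = ½ × 0.929 × 150² = 10450 Pa.
CL = 2W/(ρv²S) = 2×83385/(0.929×150²×48.4) = 0.1648.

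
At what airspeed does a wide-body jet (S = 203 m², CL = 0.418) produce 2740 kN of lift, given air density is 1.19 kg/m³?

L = ½ρv²S·CL ⇒ v = √(2L/(ρ·S·CL))
v = √(2 × 2.74×10^6 / (1.19 × 203 × 0.418)) = √54270 = 233 m/s

v = 233 m/s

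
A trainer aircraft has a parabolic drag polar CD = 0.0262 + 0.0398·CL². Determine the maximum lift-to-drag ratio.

For CD = CD0 + K·CL², (L/D)max occurs at CL* = √(CD0/K) and equals 1/(2√(K·CD0)).
(L/D)max = 1/(2√(0.0398 × 0.0262)) = 1/(2 × 0.03229) = 15.5

(L/D)max = 15.5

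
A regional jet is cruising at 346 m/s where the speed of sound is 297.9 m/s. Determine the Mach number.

M = v/a = 346 / 297.9 = 1.16

M = 1.16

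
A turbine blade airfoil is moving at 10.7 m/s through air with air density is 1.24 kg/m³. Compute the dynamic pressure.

q = ½ρv² = ½ × 1.24 × 10.7² = 71 Pa

q = 71 Pa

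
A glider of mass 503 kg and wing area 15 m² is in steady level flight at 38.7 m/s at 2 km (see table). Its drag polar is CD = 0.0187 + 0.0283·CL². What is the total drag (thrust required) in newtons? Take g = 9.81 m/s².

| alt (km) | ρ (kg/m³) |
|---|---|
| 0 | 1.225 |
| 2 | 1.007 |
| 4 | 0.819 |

At 2 km, from the table: ρ = 1.007 kg/m³.
Level flight ⇒ L = W = m·g = 503 × 9.81 = 4934.4 N.
q = ½ρv² = ½ × 1.007 × 38.7² = 754.1 Pa.
CL = W/(q·S) = 4934.4 / (754.1 × 15) = 0.4362.
CD = 0.0187 + 0.0283 × 0.4362² = 0.02409.
D = q·S·CD = 754.1 × 15 × 0.02409 = 272.4 N

D = 272 N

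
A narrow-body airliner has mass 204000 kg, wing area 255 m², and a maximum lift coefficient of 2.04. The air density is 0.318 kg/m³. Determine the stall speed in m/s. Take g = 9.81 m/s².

V_stall = 156 m/s

Weight W = mg = 204000 × 9.81 = 2.001×10^6 N.
From L = ½ρV²S·CL,max = W: V_stall = √(2W/(ρSCL,max)) = √(2·2.001×10^6/(0.318·255·2.04))
V_stall = √24200 = 156 m/s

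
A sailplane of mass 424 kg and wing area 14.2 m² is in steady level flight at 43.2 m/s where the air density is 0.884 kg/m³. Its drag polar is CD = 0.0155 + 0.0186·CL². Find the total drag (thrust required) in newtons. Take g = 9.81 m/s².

Weight W = mg = 424 × 9.81 = 4159.4 N; in level flight L = W.
Dynamic pressure q = 0.5 × 0.884 × 43.2² = 824.9 Pa.
Required CL = L/(qS) = 4159.4/(824.9·14.2) = 0.3551.
CD = 0.0155 + 0.0186 × 0.3551² = 0.01785.
D = q·S·CD = 824.9 × 14.2 × 0.01785 = 209 N

D = 209 N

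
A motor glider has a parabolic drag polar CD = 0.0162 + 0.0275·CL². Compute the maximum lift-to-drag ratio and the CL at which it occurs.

(L/D)max = 23.7, at CL = 0.768

For CD = CD0 + K·CL², (L/D)max occurs at CL* = √(CD0/K) and equals 1/(2√(K·CD0)).
(L/D)max = 1/(2√(0.0275 × 0.0162)) = 1/(2 × 0.02111) = 23.7
CL* = √(0.0162/0.0275) = 0.768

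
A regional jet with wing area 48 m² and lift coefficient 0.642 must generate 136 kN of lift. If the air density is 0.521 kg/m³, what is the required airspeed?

L = ½ρv²S·CL ⇒ v = √(2L/(ρ·S·CL))
v = √(2 × 1.36×10^5 / (0.521 × 48 × 0.642)) = √16940 = 130 m/s

v = 130 m/s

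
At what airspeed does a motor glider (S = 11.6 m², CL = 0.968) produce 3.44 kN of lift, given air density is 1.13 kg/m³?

L = ½ρv²S·CL ⇒ v = √(2L/(ρ·S·CL))
v = √(2 × 3440 / (1.13 × 11.6 × 0.968)) = √542.2 = 23.3 m/s

v = 23.3 m/s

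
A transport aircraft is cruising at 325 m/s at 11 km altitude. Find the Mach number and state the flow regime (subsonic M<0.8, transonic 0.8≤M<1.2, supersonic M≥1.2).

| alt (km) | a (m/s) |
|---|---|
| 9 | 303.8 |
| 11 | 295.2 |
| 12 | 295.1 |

At 11 km, from the table: a = 295.2 m/s.
M = v/a = 325 / 295.2 = 1.1
M = 1.1 → transonic.

M = 1.1 (transonic)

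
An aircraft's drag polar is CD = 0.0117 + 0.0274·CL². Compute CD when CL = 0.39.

CD = 0.0159

CD = 0.0117 + 0.0274 × 0.39² = 0.0117 + 0.004168 = 0.0159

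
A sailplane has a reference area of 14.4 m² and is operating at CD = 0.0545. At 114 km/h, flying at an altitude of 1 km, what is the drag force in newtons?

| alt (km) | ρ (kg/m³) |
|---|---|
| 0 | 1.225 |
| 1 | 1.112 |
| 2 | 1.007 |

At 1 km, from the table: ρ = 1.112 kg/m³.
Convert speed: v = 114 km/h ÷ 3.6 = 31.67 m/s.
D = ½ρv²S·CD = ½ × 1.112 × 31.67² × 14.4 × 0.0545 = 438 N

D = 438 N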